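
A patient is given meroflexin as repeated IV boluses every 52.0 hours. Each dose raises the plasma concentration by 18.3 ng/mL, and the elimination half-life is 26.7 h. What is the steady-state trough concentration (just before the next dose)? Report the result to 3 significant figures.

6.40 ng/mL

k = ln 2 / 26.7 = 0.02596 h⁻¹
Fraction remaining after one interval: e^(−kτ) = e^(−0.02596 × 52.0) = 0.2593
R = 1 / (1 − 0.2593) = 1.350
Css,max = 18.3 × 1.350 = 24.70 ng/mL
Css,min = Css,max × e^(−kτ) = 24.70 × 0.2593 ≈ 6.40 ng/mL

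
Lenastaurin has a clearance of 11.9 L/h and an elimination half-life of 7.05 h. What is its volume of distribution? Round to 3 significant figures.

k = ln 2 / t½ = ln 2 / 7.05 = 0.09832 h⁻¹
V = CL / k = 11.9 / 0.09832 ≈ 121 L

121 L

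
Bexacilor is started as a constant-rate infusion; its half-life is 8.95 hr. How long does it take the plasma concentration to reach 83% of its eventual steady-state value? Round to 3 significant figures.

22.9 hours

k = ln 2 / 8.95 = 0.07745 hr⁻¹
f = 1 − e^(−kt)  ⇒  t = −ln(1 − f) / k
t = −ln(1 − 0.83) / 0.07745 = 1.772 / 0.07745 ≈ 22.9 hours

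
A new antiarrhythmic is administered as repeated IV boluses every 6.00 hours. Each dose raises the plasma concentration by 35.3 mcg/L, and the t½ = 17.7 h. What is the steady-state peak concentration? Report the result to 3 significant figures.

169 mcg/L

k = ln 2 / 17.7 = 0.03916 h⁻¹
Fraction remaining after one interval: e^(−kτ) = e^(−0.03916 × 6.00) = 0.7906
R = 1 / (1 − 0.7906) = 4.776
Css,max = 35.3 × 4.776 ≈ 169 mcg/L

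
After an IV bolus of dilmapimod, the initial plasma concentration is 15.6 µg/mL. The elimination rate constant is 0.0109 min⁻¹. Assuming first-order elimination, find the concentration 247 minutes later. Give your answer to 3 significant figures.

C(t) = C₀ e^(−kt) = 15.6 × e^(−0.01090 × 247) = 15.6 × e^(−2.692) = 15.6 × 0.06772 ≈ 1.06 µg/mL

1.06 µg/mL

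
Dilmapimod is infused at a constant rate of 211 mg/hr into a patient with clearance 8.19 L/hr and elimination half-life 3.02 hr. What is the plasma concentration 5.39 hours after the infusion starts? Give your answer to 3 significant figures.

Css = rate / CL = 211 / 8.19 = 25.76 µg/mL
k = ln 2 / 3.02 = 0.2295 hr⁻¹
C(t) = Css (1 − e^(−kt)) = 25.76 × (1 − e^(−1.237)) = 25.76 × 0.7098 ≈ 18.3 µg/mL

18.3 µg/mL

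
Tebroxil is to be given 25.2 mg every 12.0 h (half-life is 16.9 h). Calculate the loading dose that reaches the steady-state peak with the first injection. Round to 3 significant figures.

k = ln 2 / 16.9 = 0.04101 h⁻¹
Accumulation ratio R = 1 / (1 − e^(−kτ)) = 1 / (1 − e^(−0.04101×12.0)) = 1 / (1 − 0.6113) = 2.573
Loading dose = maintenance dose × R = 25.2 × 2.573 ≈ 64.8 mg

64.8 mg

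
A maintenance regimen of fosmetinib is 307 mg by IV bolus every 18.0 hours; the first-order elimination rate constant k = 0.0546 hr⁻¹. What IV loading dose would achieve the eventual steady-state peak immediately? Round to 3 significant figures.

Accumulation ratio R = 1 / (1 − e^(−kτ)) = 1 / (1 − e^(−0.05460×18.0)) = 1 / (1 − 0.3743) = 1.598
Loading dose = maintenance dose × R = 307 × 1.598 ≈ 491 mg

491 mg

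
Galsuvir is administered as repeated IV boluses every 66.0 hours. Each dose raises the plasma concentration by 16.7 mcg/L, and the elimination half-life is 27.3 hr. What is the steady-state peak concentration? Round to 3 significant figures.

k = ln 2 / 27.3 = 0.02539 hr⁻¹
Fraction remaining after one interval: e^(−kτ) = e^(−0.02539 × 66.0) = 0.1872
R = 1 / (1 − 0.1872) = 1.230
Css,max = 16.7 × 1.230 ≈ 20.5 mcg/L

20.5 mcg/L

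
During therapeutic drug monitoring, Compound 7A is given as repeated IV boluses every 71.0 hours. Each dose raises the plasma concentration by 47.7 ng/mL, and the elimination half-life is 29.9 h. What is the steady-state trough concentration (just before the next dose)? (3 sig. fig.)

k = ln 2 / 29.9 = 0.02318 h⁻¹
Fraction remaining after one interval: e^(−kτ) = e^(−0.02318 × 71.0) = 0.1928
R = 1 / (1 − 0.1928) = 1.239
Css,max = 47.7 × 1.239 = 59.10 ng/mL
Css,min = Css,max × e^(−kτ) = 59.10 × 0.1928 ≈ 11.4 ng/mL

11.4 ng/mL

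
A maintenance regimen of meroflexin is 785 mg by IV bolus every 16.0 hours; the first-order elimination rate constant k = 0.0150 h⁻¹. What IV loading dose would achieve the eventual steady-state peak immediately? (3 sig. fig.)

3680 mg

Accumulation ratio R = 1 / (1 − e^(−kτ)) = 1 / (1 − e^(−0.01500×16.0)) = 1 / (1 − 0.7866) = 4.687
Loading dose = maintenance dose × R = 785 × 4.687 ≈ 3680 mg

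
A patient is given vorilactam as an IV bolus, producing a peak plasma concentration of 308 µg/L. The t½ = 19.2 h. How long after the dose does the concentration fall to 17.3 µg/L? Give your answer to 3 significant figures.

k = ln 2 / 19.2 = 0.03610 h⁻¹
C(t) = C₀ e^(−kt)  ⇒  t = ln(C₀/C) / k
t = ln(308/17.3) / 0.03610 = 2.879 / 0.03610 ≈ 79.8 hours

79.8 hours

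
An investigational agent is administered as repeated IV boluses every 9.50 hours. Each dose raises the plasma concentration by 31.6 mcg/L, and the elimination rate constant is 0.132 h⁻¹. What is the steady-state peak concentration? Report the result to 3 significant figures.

44.2 mcg/L

Fraction remaining after one interval: e^(−kτ) = e^(−0.1320 × 9.50) = 0.2854
R = 1 / (1 − 0.2854) = 1.399
Css,max = 31.6 × 1.399 ≈ 44.2 mcg/L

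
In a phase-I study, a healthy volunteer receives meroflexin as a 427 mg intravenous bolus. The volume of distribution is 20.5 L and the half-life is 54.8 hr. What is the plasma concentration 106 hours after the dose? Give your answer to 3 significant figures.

5.45 µg/mL

C₀ = dose / V = 427 / 20.5 = 20.83 µg/mL
k = ln 2 / 54.8 = 0.01265 hr⁻¹
C(t) = C₀ e^(−kt) = 20.83 × e^(−0.01265 × 106) = 20.83 × e^(−1.341) = 20.83 × 0.2616 ≈ 5.45 µg/mL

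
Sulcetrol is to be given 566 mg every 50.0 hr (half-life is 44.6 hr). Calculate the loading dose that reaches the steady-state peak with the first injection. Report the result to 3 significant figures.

k = ln 2 / 44.6 = 0.01554 hr⁻¹
Accumulation ratio R = 1 / (1 − e^(−kτ)) = 1 / (1 − e^(−0.01554×50.0)) = 1 / (1 − 0.4598) = 1.851
Loading dose = maintenance dose × R = 566 × 1.851 ≈ 1050 mg

1050 mg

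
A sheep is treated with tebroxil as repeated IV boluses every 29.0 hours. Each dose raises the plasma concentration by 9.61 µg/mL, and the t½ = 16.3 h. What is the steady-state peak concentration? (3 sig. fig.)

13.6 µg/mL

k = ln 2 / 16.3 = 0.04252 h⁻¹
Fraction remaining after one interval: e^(−kτ) = e^(−0.04252 × 29.0) = 0.2914
R = 1 / (1 − 0.2914) = 1.411
Css,max = 9.61 × 1.411 ≈ 13.6 µg/mL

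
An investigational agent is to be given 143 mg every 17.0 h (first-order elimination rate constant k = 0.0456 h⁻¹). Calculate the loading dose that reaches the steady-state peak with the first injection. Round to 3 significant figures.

265 mg

Accumulation ratio R = 1 / (1 − e^(−kτ)) = 1 / (1 − e^(−0.04560×17.0)) = 1 / (1 − 0.4606) = 1.854
Loading dose = maintenance dose × R = 143 × 1.854 ≈ 265 mg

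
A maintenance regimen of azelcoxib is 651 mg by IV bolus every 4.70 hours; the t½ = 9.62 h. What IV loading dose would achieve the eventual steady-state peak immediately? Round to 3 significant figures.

k = ln 2 / 9.62 = 0.07205 h⁻¹
Accumulation ratio R = 1 / (1 − e^(−kτ)) = 1 / (1 − e^(−0.07205×4.70)) = 1 / (1 − 0.7127) = 3.481
Loading dose = maintenance dose × R = 651 × 3.481 ≈ 2270 mg

2270 mg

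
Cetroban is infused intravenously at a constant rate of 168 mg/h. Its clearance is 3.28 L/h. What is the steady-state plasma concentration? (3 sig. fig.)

Css = infusion rate / CL = 168 / 3.28 ≈ 51.2 µg/mL

51.2 µg/mL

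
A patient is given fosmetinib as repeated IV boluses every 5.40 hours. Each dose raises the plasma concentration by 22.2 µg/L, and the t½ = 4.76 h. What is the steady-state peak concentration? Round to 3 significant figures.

k = ln 2 / 4.76 = 0.1456 h⁻¹
Fraction remaining after one interval: e^(−kτ) = e^(−0.1456 × 5.40) = 0.4555
R = 1 / (1 − 0.4555) = 1.837
Css,max = 22.2 × 1.837 ≈ 40.8 µg/L

40.8 µg/L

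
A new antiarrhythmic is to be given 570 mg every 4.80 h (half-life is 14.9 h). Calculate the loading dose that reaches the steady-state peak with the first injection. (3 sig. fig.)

k = ln 2 / 14.9 = 0.04652 h⁻¹
Accumulation ratio R = 1 / (1 − e^(−kτ)) = 1 / (1 − e^(−0.04652×4.80)) = 1 / (1 − 0.7999) = 4.997
Loading dose = maintenance dose × R = 570 × 4.997 ≈ 2850 mg

2850 mg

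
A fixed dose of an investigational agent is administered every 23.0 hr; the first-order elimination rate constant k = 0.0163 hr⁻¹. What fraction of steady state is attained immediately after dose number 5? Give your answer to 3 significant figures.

0.847

f_n = 1 − e^(−nkτ) = 1 − e^(−5 × 0.01630 × 23.0) = 1 − e^(−1.874) = 1 − 0.1534 ≈ 0.847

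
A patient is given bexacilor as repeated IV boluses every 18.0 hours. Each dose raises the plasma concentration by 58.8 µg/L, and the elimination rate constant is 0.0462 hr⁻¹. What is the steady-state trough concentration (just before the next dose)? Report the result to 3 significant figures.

45.3 µg/L

Fraction remaining after one interval: e^(−kτ) = e^(−0.04620 × 18.0) = 0.4354
R = 1 / (1 − 0.4354) = 1.771
Css,max = 58.8 × 1.771 = 104.1 µg/L
Css,min = Css,max × e^(−kτ) = 104.1 × 0.4354 ≈ 45.3 µg/L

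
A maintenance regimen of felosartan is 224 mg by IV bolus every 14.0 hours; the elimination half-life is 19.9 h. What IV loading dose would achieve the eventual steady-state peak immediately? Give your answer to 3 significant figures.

580 mg

k = ln 2 / 19.9 = 0.03483 h⁻¹
Accumulation ratio R = 1 / (1 − e^(−kτ)) = 1 / (1 − e^(−0.03483×14.0)) = 1 / (1 − 0.6141) = 2.591
Loading dose = maintenance dose × R = 224 × 2.591 ≈ 580 mg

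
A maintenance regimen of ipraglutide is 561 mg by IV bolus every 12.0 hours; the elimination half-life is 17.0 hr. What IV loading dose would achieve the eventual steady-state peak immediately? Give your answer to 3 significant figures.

1450 mg

k = ln 2 / 17.0 = 0.04077 hr⁻¹
Accumulation ratio R = 1 / (1 − e^(−kτ)) = 1 / (1 − e^(−0.04077×12.0)) = 1 / (1 − 0.6131) = 2.584
Loading dose = maintenance dose × R = 561 × 2.584 ≈ 1450 mg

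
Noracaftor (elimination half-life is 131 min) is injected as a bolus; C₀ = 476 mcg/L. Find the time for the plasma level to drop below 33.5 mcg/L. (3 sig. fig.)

502 minutes

k = ln 2 / 131 = 0.005291 min⁻¹
C(t) = C₀ e^(−kt)  ⇒  t = ln(C₀/C) / k
t = ln(476/33.5) / 0.005291 = 2.654 / 0.005291 ≈ 502 minutes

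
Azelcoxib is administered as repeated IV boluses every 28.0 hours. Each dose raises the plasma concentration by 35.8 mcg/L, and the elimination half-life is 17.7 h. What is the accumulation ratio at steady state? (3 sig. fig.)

k = ln 2 / 17.7 = 0.03916 h⁻¹
Fraction remaining after one interval: e^(−kτ) = e^(−0.03916 × 28.0) = 0.3340
R = 1 / (1 − 0.3340) = 1 / 0.6660 ≈ 1.50

1.50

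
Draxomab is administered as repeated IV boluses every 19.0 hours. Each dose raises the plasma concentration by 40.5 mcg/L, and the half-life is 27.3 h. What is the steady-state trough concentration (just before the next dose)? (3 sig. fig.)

65.3 mcg/L

k = ln 2 / 27.3 = 0.02539 h⁻¹
Fraction remaining after one interval: e^(−kτ) = e^(−0.02539 × 19.0) = 0.6173
R = 1 / (1 − 0.6173) = 2.613
Css,max = 40.5 × 2.613 = 105.8 mcg/L
Css,min = Css,max × e^(−kτ) = 105.8 × 0.6173 ≈ 65.3 mcg/L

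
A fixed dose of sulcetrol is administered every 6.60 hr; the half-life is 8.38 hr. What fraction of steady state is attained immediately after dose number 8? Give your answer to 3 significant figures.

k = ln 2 / 8.38 = 0.08271 hr⁻¹
f_n = 1 − e^(−nkτ) = 1 − e^(−8 × 0.08271 × 6.60) = 1 − e^(−4.367) = 1 − 0.01269 ≈ 0.987

0.987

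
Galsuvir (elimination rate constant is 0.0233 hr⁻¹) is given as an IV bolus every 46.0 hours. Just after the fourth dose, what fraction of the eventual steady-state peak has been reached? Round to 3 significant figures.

f_n = 1 − e^(−nkτ) = 1 − e^(−4 × 0.02330 × 46.0) = 1 − e^(−4.287) = 1 − 0.01374 ≈ 0.986

0.986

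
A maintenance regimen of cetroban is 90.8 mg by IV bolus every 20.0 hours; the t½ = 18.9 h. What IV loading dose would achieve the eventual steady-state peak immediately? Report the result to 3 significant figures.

175 mg

k = ln 2 / 18.9 = 0.03667 h⁻¹
Accumulation ratio R = 1 / (1 − e^(−kτ)) = 1 / (1 − e^(−0.03667×20.0)) = 1 / (1 − 0.4802) = 1.924
Loading dose = maintenance dose × R = 90.8 × 1.924 ≈ 175 mg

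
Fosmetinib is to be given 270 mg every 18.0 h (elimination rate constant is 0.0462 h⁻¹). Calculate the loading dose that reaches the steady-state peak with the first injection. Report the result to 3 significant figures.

Accumulation ratio R = 1 / (1 − e^(−kτ)) = 1 / (1 − e^(−0.04620×18.0)) = 1 / (1 − 0.4354) = 1.771
Loading dose = maintenance dose × R = 270 × 1.771 ≈ 478 mg

478 mg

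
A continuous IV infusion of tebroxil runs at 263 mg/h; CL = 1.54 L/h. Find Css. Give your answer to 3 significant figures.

Css = infusion rate / CL = 263 / 1.54 ≈ 171 µg/mL

171 µg/mL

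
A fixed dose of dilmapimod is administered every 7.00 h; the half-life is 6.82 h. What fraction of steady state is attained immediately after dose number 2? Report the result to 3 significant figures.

0.759

k = ln 2 / 6.82 = 0.1016 h⁻¹
f_n = 1 − e^(−nkτ) = 1 − e^(−2 × 0.1016 × 7.00) = 1 − e^(−1.423) = 1 − 0.2410 ≈ 0.759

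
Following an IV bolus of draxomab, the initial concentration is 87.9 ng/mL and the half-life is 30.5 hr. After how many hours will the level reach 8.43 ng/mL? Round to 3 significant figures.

k = ln 2 / 30.5 = 0.02273 hr⁻¹
C(t) = C₀ e^(−kt)  ⇒  t = ln(C₀/C) / k
t = ln(87.9/8.43) / 0.02273 = 2.344 / 0.02273 ≈ 103 hours

103 hours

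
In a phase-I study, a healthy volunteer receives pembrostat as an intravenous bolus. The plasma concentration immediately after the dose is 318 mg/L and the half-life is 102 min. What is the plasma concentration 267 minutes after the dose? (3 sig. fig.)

51.8 mg/L

k = ln 2 / 102 = 0.006796 min⁻¹
267 min is 2.618 half-lives, so C = 318 × (1/2)^2.618 = 318 × 0.1629 ≈ 51.8 mg/L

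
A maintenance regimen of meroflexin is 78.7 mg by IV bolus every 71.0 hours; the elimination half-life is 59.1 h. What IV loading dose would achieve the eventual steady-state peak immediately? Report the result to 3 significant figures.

139 mg

k = ln 2 / 59.1 = 0.01173 h⁻¹
Accumulation ratio R = 1 / (1 − e^(−kτ)) = 1 / (1 − e^(−0.01173×71.0)) = 1 / (1 − 0.4349) = 1.769
Loading dose = maintenance dose × R = 78.7 × 1.769 ≈ 139 mg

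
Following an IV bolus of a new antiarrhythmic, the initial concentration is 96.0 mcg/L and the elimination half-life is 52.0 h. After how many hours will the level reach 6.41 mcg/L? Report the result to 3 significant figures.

k = ln 2 / 52.0 = 0.01333 h⁻¹
C(t) = C₀ e^(−kt)  ⇒  t = ln(C₀/C) / k
t = ln(96.0/6.41) / 0.01333 = 2.706 / 0.01333 ≈ 203 hours

203 hours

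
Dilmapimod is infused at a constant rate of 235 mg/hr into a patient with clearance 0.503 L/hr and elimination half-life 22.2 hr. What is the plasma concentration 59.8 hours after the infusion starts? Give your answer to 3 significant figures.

395 µg/mL

Css = rate / CL = 235 / 0.503 = 467.2 µg/mL
k = ln 2 / 22.2 = 0.03122 hr⁻¹
C(t) = Css (1 − e^(−kt)) = 467.2 × (1 − e^(−1.867)) = 467.2 × 0.8454 ≈ 395 µg/mL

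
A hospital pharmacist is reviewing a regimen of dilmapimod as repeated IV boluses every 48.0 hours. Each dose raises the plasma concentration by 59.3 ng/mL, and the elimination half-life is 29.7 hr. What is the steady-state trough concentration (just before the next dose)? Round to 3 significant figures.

28.7 ng/mL

k = ln 2 / 29.7 = 0.02334 hr⁻¹
Fraction remaining after one interval: e^(−kτ) = e^(−0.02334 × 48.0) = 0.3262
R = 1 / (1 − 0.3262) = 1.484
Css,max = 59.3 × 1.484 = 88.01 ng/mL
Css,min = Css,max × e^(−kτ) = 88.01 × 0.3262 ≈ 28.7 ng/mL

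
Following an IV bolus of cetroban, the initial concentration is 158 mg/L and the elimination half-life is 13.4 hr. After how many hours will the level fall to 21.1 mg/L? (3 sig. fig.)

38.9 hours

k = ln 2 / 13.4 = 0.05173 hr⁻¹
C(t) = C₀ e^(−kt)  ⇒  t = ln(C₀/C) / k
t = ln(158/21.1) / 0.05173 = 2.013 / 0.05173 ≈ 38.9 hours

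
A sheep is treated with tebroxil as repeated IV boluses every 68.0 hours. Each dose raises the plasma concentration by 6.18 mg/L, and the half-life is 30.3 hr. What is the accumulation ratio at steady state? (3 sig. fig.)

1.27

k = ln 2 / 30.3 = 0.02288 hr⁻¹
Fraction remaining after one interval: e^(−kτ) = e^(−0.02288 × 68.0) = 0.2111
R = 1 / (1 − 0.2111) = 1 / 0.7889 ≈ 1.27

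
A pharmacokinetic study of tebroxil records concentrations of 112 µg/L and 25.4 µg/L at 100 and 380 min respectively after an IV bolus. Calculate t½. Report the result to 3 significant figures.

131 minutes

k = ln(C₁/C₂) / (t₂ − t₁) = ln(112/25.4) / (380 − 100)
  = 1.484 / 280.0 = 0.005299 min⁻¹
t½ = ln 2 / k = ln 2 / 0.005299 ≈ 131 minutes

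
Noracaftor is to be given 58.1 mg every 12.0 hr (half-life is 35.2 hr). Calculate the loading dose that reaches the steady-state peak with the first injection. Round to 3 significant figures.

k = ln 2 / 35.2 = 0.01969 hr⁻¹
Accumulation ratio R = 1 / (1 − e^(−kτ)) = 1 / (1 − e^(−0.01969×12.0)) = 1 / (1 − 0.7895) = 4.752
Loading dose = maintenance dose × R = 58.1 × 4.752 ≈ 276 mg

276 mg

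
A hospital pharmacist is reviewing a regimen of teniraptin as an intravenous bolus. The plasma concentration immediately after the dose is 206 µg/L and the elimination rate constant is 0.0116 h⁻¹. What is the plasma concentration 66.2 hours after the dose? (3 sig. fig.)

C(t) = C₀ e^(−kt) = 206 × e^(−0.01160 × 66.2) = 206 × e^(−0.7679) = 206 × 0.4640 ≈ 95.6 µg/L

95.6 µg/L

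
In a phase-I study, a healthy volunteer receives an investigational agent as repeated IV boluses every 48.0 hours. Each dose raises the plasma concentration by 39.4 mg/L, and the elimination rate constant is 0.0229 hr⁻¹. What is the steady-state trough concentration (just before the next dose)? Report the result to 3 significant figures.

19.7 mg/L

Fraction remaining after one interval: e^(−kτ) = e^(−0.02290 × 48.0) = 0.3331
R = 1 / (1 − 0.3331) = 1.500
Css,max = 39.4 × 1.500 = 59.08 mg/L
Css,min = Css,max × e^(−kτ) = 59.08 × 0.3331 ≈ 19.7 mg/L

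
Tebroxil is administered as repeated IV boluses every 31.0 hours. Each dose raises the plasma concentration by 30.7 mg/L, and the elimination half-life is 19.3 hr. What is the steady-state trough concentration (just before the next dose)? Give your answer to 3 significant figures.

k = ln 2 / 19.3 = 0.03591 hr⁻¹
Fraction remaining after one interval: e^(−kτ) = e^(−0.03591 × 31.0) = 0.3285
R = 1 / (1 − 0.3285) = 1.489
Css,max = 30.7 × 1.489 = 45.72 mg/L
Css,min = Css,max × e^(−kτ) = 45.72 × 0.3285 ≈ 15.0 mg/L

15.0 mg/L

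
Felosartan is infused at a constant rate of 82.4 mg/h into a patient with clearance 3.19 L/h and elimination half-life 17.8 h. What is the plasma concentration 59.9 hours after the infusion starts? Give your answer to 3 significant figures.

23.3 µg/mL

Css = rate / CL = 82.4 / 3.19 = 25.83 µg/mL
k = ln 2 / 17.8 = 0.03894 h⁻¹
C(t) = Css (1 − e^(−kt)) = 25.83 × (1 − e^(−2.333)) = 25.83 × 0.9030 ≈ 23.3 µg/mL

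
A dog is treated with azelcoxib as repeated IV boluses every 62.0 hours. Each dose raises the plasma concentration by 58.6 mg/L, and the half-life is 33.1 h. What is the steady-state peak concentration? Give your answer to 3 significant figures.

80.6 mg/L

k = ln 2 / 33.1 = 0.02094 h⁻¹
Fraction remaining after one interval: e^(−kτ) = e^(−0.02094 × 62.0) = 0.2730
R = 1 / (1 − 0.2730) = 1.375
Css,max = 58.6 × 1.375 ≈ 80.6 mg/L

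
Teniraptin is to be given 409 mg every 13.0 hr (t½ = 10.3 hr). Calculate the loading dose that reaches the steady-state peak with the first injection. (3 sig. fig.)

k = ln 2 / 10.3 = 0.06730 hr⁻¹
Accumulation ratio R = 1 / (1 − e^(−kτ)) = 1 / (1 − e^(−0.06730×13.0)) = 1 / (1 − 0.4169) = 1.715
Loading dose = maintenance dose × R = 409 × 1.715 ≈ 701 mg

701 mg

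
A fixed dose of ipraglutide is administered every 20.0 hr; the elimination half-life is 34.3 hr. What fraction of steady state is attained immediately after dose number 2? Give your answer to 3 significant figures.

0.554

k = ln 2 / 34.3 = 0.02021 hr⁻¹
f_n = 1 − e^(−nkτ) = 1 − e^(−2 × 0.02021 × 20.0) = 1 − e^(−0.8083) = 1 − 0.4456 ≈ 0.554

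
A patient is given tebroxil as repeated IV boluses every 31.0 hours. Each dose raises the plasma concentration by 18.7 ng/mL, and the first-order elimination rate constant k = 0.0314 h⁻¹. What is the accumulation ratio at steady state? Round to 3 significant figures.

1.61

Fraction remaining after one interval: e^(−kτ) = e^(−0.03140 × 31.0) = 0.3778
R = 1 / (1 − 0.3778) = 1 / 0.6222 ≈ 1.61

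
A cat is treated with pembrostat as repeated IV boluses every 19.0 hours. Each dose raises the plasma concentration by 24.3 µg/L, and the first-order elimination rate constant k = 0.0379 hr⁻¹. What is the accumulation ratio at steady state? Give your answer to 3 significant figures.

Fraction remaining after one interval: e^(−kτ) = e^(−0.03790 × 19.0) = 0.4867
R = 1 / (1 − 0.4867) = 1 / 0.5133 ≈ 1.95

1.95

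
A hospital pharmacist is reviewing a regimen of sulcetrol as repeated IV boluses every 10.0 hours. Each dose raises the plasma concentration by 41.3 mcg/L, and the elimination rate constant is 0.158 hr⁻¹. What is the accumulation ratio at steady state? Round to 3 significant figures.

Fraction remaining after one interval: e^(−kτ) = e^(−0.1580 × 10.0) = 0.2060
R = 1 / (1 − 0.2060) = 1 / 0.7940 ≈ 1.26

1.26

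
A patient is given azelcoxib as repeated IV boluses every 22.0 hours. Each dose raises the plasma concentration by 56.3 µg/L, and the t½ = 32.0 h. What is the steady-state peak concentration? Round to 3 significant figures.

k = ln 2 / 32.0 = 0.02166 h⁻¹
Fraction remaining after one interval: e^(−kτ) = e^(−0.02166 × 22.0) = 0.6209
R = 1 / (1 − 0.6209) = 2.638
Css,max = 56.3 × 2.638 ≈ 149 µg/L

149 µg/L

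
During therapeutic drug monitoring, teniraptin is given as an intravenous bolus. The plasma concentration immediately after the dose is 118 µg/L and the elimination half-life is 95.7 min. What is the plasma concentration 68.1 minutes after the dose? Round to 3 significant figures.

k = ln 2 / 95.7 = 0.007243 min⁻¹
C(t) = C₀ e^(−kt) = 118 × e^(−0.007243 × 68.1) = 118 × e^(−0.4932) = 118 × 0.6106 ≈ 72.1 µg/L

72.1 µg/L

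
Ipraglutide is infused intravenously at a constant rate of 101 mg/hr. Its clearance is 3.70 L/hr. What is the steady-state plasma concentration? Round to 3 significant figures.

Css = infusion rate / CL = 101 / 3.70 ≈ 27.3 mg/L

27.3 mg/L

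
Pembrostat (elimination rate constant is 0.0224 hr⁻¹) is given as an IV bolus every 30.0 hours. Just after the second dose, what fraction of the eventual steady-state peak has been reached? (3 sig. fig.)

0.739

f_n = 1 − e^(−nkτ) = 1 − e^(−2 × 0.02240 × 30.0) = 1 − e^(−1.344) = 1 − 0.2608 ≈ 0.739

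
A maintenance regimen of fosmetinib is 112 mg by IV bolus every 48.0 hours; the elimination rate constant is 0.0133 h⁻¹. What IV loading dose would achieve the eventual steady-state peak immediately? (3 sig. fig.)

Accumulation ratio R = 1 / (1 − e^(−kτ)) = 1 / (1 − e^(−0.01330×48.0)) = 1 / (1 − 0.5281) = 2.119
Loading dose = maintenance dose × R = 112 × 2.119 ≈ 237 mg

237 mg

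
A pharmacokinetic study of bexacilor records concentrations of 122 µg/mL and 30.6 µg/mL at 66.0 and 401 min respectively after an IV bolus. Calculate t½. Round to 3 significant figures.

k = ln(C₁/C₂) / (t₂ − t₁) = ln(122/30.6) / (401 − 66.0)
  = 1.383 / 335.0 = 0.004128 min⁻¹
t½ = ln 2 / k = ln 2 / 0.004128 ≈ 168 minutes

168 minutes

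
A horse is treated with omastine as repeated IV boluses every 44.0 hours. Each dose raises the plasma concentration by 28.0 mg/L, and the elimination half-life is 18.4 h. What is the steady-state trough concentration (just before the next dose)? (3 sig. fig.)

k = ln 2 / 18.4 = 0.03767 h⁻¹
Fraction remaining after one interval: e^(−kτ) = e^(−0.03767 × 44.0) = 0.1906
R = 1 / (1 − 0.1906) = 1.235
Css,max = 28.0 × 1.235 = 34.59 mg/L
Css,min = Css,max × e^(−kτ) = 34.59 × 0.1906 ≈ 6.59 mg/L

6.59 mg/L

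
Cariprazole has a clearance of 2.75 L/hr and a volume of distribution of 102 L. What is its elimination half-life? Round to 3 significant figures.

25.7 hours

k = CL / V = 2.75 / 102 = 0.02696 hr⁻¹
t½ = ln 2 / k = ln 2 / 0.02696 ≈ 25.7 hours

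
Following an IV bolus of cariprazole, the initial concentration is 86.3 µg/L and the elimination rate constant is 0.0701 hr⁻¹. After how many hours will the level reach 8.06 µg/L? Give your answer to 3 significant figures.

33.8 hours

C(t) = C₀ e^(−kt)  ⇒  t = ln(C₀/C) / k
t = ln(86.3/8.06) / 0.07010 = 2.371 / 0.07010 ≈ 33.8 hours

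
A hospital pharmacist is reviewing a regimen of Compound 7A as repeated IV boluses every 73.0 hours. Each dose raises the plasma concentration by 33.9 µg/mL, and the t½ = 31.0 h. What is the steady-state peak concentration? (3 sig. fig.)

42.1 µg/mL

k = ln 2 / 31.0 = 0.02236 h⁻¹
Fraction remaining after one interval: e^(−kτ) = e^(−0.02236 × 73.0) = 0.1955
R = 1 / (1 − 0.1955) = 1.243
Css,max = 33.9 × 1.243 ≈ 42.1 µg/mL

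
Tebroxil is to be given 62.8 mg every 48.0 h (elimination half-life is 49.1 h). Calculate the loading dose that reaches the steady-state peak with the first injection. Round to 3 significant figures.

k = ln 2 / 49.1 = 0.01412 h⁻¹
Accumulation ratio R = 1 / (1 − e^(−kτ)) = 1 / (1 − e^(−0.01412×48.0)) = 1 / (1 − 0.5078) = 2.032
Loading dose = maintenance dose × R = 62.8 × 2.032 ≈ 128 mg

128 mg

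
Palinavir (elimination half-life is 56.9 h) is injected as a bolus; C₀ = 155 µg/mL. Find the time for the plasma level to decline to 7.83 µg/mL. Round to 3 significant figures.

k = ln 2 / 56.9 = 0.01218 h⁻¹
C(t) = C₀ e^(−kt)  ⇒  t = ln(C₀/C) / k
t = ln(155/7.83) / 0.01218 = 2.985 / 0.01218 ≈ 245 hours

245 hours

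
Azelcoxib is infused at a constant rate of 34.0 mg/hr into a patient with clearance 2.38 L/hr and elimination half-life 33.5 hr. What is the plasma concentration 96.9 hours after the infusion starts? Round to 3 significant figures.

Css = rate / CL = 34.0 / 2.38 = 14.29 mg/L
k = ln 2 / 33.5 = 0.02069 hr⁻¹
C(t) = Css (1 − e^(−kt)) = 14.29 × (1 − e^(−2.005)) = 14.29 × 0.8653 ≈ 12.4 mg/L

12.4 mg/L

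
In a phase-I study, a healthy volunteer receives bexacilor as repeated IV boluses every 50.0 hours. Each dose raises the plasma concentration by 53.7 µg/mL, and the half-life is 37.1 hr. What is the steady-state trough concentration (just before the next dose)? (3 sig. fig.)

k = ln 2 / 37.1 = 0.01868 hr⁻¹
Fraction remaining after one interval: e^(−kτ) = e^(−0.01868 × 50.0) = 0.3929
R = 1 / (1 − 0.3929) = 1.647
Css,max = 53.7 × 1.647 = 88.46 µg/mL
Css,min = Css,max × e^(−kτ) = 88.46 × 0.3929 ≈ 34.8 µg/mL

34.8 µg/mL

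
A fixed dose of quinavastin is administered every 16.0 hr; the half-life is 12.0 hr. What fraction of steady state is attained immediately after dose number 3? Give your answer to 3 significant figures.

k = ln 2 / 12.0 = 0.05776 hr⁻¹
f_n = 1 − e^(−nkτ) = 1 − e^(−3 × 0.05776 × 16.0) = 1 − e^(−2.773) = 1 − 0.06250 ≈ 0.938

0.938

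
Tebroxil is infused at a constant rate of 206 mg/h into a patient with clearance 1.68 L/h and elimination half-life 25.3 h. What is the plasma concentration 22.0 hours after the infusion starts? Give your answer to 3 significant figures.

Css = rate / CL = 206 / 1.68 = 122.6 µg/mL
k = ln 2 / 25.3 = 0.02740 h⁻¹
C(t) = Css (1 − e^(−kt)) = 122.6 × (1 − e^(−0.6027)) = 122.6 × 0.4527 ≈ 55.5 µg/mL

55.5 µg/mL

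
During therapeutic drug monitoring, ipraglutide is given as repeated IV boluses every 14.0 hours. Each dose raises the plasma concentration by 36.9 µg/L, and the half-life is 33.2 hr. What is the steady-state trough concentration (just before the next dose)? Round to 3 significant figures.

109 µg/L

k = ln 2 / 33.2 = 0.02088 hr⁻¹
Fraction remaining after one interval: e^(−kτ) = e^(−0.02088 × 14.0) = 0.7466
R = 1 / (1 − 0.7466) = 3.946
Css,max = 36.9 × 3.946 = 145.6 µg/L
Css,min = Css,max × e^(−kτ) = 145.6 × 0.7466 ≈ 109 µg/L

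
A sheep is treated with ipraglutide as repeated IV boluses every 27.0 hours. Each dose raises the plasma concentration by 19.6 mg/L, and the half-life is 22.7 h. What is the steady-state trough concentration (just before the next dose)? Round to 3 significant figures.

k = ln 2 / 22.7 = 0.03054 h⁻¹
Fraction remaining after one interval: e^(−kτ) = e^(−0.03054 × 27.0) = 0.4385
R = 1 / (1 − 0.4385) = 1.781
Css,max = 19.6 × 1.781 = 34.91 mg/L
Css,min = Css,max × e^(−kτ) = 34.91 × 0.4385 ≈ 15.3 mg/L

15.3 mg/L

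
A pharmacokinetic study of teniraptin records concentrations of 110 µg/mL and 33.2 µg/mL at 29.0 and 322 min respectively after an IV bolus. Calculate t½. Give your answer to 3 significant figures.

170 minutes

k = ln(C₁/C₂) / (t₂ − t₁) = ln(110/33.2) / (322 − 29.0)
  = 1.198 / 293.0 = 0.004088 min⁻¹
t½ = ln 2 / k = ln 2 / 0.004088 ≈ 170 minutes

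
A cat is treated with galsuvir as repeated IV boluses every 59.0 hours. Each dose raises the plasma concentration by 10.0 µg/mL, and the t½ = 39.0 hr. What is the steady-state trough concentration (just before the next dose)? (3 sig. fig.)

k = ln 2 / 39.0 = 0.01777 hr⁻¹
Fraction remaining after one interval: e^(−kτ) = e^(−0.01777 × 59.0) = 0.3504
R = 1 / (1 − 0.3504) = 1.539
Css,max = 10.0 × 1.539 = 15.39 µg/mL
Css,min = Css,max × e^(−kτ) = 15.39 × 0.3504 ≈ 5.39 µg/mL

5.39 µg/mL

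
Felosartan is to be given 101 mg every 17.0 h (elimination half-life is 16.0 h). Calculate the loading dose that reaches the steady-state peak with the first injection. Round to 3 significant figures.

194 mg

k = ln 2 / 16.0 = 0.04332 h⁻¹
Accumulation ratio R = 1 / (1 − e^(−kτ)) = 1 / (1 − e^(−0.04332×17.0)) = 1 / (1 − 0.4788) = 1.919
Loading dose = maintenance dose × R = 101 × 1.919 ≈ 194 mg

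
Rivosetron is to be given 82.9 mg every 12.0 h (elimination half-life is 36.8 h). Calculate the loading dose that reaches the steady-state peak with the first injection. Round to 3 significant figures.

410 mg

k = ln 2 / 36.8 = 0.01884 h⁻¹
Accumulation ratio R = 1 / (1 − e^(−kτ)) = 1 / (1 − e^(−0.01884×12.0)) = 1 / (1 − 0.7977) = 4.943
Loading dose = maintenance dose × R = 82.9 × 4.943 ≈ 410 mg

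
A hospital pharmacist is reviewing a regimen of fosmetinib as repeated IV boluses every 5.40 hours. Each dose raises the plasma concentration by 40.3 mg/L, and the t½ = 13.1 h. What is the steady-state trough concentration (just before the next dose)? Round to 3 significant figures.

122 mg/L

k = ln 2 / 13.1 = 0.05291 h⁻¹
Fraction remaining after one interval: e^(−kτ) = e^(−0.05291 × 5.40) = 0.7515
R = 1 / (1 − 0.7515) = 4.024
Css,max = 40.3 × 4.024 = 162.2 mg/L
Css,min = Css,max × e^(−kτ) = 162.2 × 0.7515 ≈ 122 mg/L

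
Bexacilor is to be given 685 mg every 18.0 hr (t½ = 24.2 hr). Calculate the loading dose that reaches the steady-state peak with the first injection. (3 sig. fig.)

k = ln 2 / 24.2 = 0.02864 hr⁻¹
Accumulation ratio R = 1 / (1 − e^(−kτ)) = 1 / (1 − e^(−0.02864×18.0)) = 1 / (1 − 0.5972) = 2.482
Loading dose = maintenance dose × R = 685 × 2.482 ≈ 1700 mg

1700 mg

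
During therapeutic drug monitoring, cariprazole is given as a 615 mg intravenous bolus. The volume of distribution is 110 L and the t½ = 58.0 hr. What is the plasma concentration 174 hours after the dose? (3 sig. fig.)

0.699 mg/L

C₀ = dose / V = 615 / 110 = 5.591 mg/L
k = ln 2 / 58.0 = 0.01195 hr⁻¹
C(t) = C₀ e^(−kt) = 5.591 × e^(−0.01195 × 174) = 5.591 × e^(−2.079) = 5.591 × 0.1250 ≈ 0.699 mg/L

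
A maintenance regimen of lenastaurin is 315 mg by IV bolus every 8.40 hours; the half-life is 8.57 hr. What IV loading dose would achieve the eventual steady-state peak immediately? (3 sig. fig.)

k = ln 2 / 8.57 = 0.08088 hr⁻¹
Accumulation ratio R = 1 / (1 − e^(−kτ)) = 1 / (1 − e^(−0.08088×8.40)) = 1 / (1 − 0.5069) = 2.028
Loading dose = maintenance dose × R = 315 × 2.028 ≈ 639 mg

639 mg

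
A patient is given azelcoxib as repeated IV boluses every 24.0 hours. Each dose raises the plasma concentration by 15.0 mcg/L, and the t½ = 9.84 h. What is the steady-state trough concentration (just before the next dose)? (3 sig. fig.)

k = ln 2 / 9.84 = 0.07044 h⁻¹
Fraction remaining after one interval: e^(−kτ) = e^(−0.07044 × 24.0) = 0.1844
R = 1 / (1 − 0.1844) = 1.226
Css,max = 15.0 × 1.226 = 18.39 mcg/L
Css,min = Css,max × e^(−kτ) = 18.39 × 0.1844 ≈ 3.39 mcg/L

3.39 mcg/L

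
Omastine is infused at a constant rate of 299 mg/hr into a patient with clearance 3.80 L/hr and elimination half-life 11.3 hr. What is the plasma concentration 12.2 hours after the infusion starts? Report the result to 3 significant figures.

Css = rate / CL = 299 / 3.80 = 78.68 mg/L
k = ln 2 / 11.3 = 0.06134 hr⁻¹
C(t) = Css (1 − e^(−kt)) = 78.68 × (1 − e^(−0.7484)) = 78.68 × 0.5269 ≈ 41.5 mg/L

41.5 mg/L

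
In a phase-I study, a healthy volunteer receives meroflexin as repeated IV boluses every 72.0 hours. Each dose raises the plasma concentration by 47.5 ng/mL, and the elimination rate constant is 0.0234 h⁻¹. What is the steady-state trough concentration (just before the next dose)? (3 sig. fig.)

Fraction remaining after one interval: e^(−kτ) = e^(−0.02340 × 72.0) = 0.1855
R = 1 / (1 − 0.1855) = 1.228
Css,max = 47.5 × 1.228 = 58.32 ng/mL
Css,min = Css,max × e^(−kτ) = 58.32 × 0.1855 ≈ 10.8 ng/mL

10.8 ng/mL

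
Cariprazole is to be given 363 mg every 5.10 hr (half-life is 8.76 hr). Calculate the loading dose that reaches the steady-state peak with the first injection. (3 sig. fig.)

k = ln 2 / 8.76 = 0.07913 hr⁻¹
Accumulation ratio R = 1 / (1 − e^(−kτ)) = 1 / (1 − e^(−0.07913×5.10)) = 1 / (1 − 0.6679) = 3.012
Loading dose = maintenance dose × R = 363 × 3.012 ≈ 1090 mg

1090 mg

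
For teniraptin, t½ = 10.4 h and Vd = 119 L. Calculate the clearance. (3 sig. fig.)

k = ln 2 / t½ = ln 2 / 10.4 = 0.06665 h⁻¹
CL = k · V = 0.06665 × 119 ≈ 7.93 L/h

7.93 L/h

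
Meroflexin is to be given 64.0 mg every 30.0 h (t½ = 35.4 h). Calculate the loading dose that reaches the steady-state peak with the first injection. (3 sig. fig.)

144 mg

k = ln 2 / 35.4 = 0.01958 h⁻¹
Accumulation ratio R = 1 / (1 − e^(−kτ)) = 1 / (1 − e^(−0.01958×30.0)) = 1 / (1 − 0.5558) = 2.251
Loading dose = maintenance dose × R = 64.0 × 2.251 ≈ 144 mg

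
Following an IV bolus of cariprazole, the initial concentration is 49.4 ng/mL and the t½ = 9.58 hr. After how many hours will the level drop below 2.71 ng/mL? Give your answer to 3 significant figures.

40.1 hours

k = ln 2 / 9.58 = 0.07235 hr⁻¹
C(t) = C₀ e^(−kt)  ⇒  t = ln(C₀/C) / k
t = ln(49.4/2.71) / 0.07235 = 2.903 / 0.07235 ≈ 40.1 hours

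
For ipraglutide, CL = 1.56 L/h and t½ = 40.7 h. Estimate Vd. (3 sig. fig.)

91.6 L

k = ln 2 / t½ = ln 2 / 40.7 = 0.01703 h⁻¹
V = CL / k = 1.56 / 0.01703 ≈ 91.6 L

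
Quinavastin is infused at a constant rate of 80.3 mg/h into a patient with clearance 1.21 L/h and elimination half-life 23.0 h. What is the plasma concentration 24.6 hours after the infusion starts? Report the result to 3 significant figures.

Css = rate / CL = 80.3 / 1.21 = 66.36 µg/mL
k = ln 2 / 23.0 = 0.03014 h⁻¹
C(t) = Css (1 − e^(−kt)) = 66.36 × (1 − e^(−0.7414)) = 66.36 × 0.5235 ≈ 34.7 µg/mL

34.7 µg/mL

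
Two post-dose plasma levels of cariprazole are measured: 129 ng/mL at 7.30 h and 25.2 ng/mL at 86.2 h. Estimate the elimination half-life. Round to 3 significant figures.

k = ln(C₁/C₂) / (t₂ − t₁) = ln(129/25.2) / (86.2 − 7.30)
  = 1.633 / 78.90 = 0.02070 h⁻¹
t½ = ln 2 / k = ln 2 / 0.02070 ≈ 33.5 hours

33.5 hours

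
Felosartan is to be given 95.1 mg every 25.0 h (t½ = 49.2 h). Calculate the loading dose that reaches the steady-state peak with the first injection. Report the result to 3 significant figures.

320 mg

k = ln 2 / 49.2 = 0.01409 h⁻¹
Accumulation ratio R = 1 / (1 − e^(−kτ)) = 1 / (1 − e^(−0.01409×25.0)) = 1 / (1 − 0.7031) = 3.369
Loading dose = maintenance dose × R = 95.1 × 3.369 ≈ 320 mg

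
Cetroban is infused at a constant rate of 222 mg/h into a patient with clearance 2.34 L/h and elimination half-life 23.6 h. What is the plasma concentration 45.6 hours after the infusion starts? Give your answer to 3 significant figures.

70.0 µg/mL

Css = rate / CL = 222 / 2.34 = 94.87 µg/mL
k = ln 2 / 23.6 = 0.02937 h⁻¹
C(t) = Css (1 − e^(−kt)) = 94.87 × (1 − e^(−1.339)) = 94.87 × 0.7380 ≈ 70.0 µg/mL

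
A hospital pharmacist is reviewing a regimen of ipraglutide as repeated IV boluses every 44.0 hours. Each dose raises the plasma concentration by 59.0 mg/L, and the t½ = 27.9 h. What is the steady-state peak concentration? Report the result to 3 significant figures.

k = ln 2 / 27.9 = 0.02484 h⁻¹
Fraction remaining after one interval: e^(−kτ) = e^(−0.02484 × 44.0) = 0.3352
R = 1 / (1 − 0.3352) = 1.504
Css,max = 59.0 × 1.504 ≈ 88.7 mg/L

88.7 mg/L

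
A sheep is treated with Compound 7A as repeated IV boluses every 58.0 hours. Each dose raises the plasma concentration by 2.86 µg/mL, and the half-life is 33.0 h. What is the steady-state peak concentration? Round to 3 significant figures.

k = ln 2 / 33.0 = 0.02100 h⁻¹
Fraction remaining after one interval: e^(−kτ) = e^(−0.02100 × 58.0) = 0.2957
R = 1 / (1 − 0.2957) = 1.420
Css,max = 2.86 × 1.420 ≈ 4.06 µg/mL

4.06 µg/mL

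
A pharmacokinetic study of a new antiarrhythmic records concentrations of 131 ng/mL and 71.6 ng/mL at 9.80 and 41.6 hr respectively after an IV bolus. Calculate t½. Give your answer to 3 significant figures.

k = ln(C₁/C₂) / (t₂ − t₁) = ln(131/71.6) / (41.6 − 9.80)
  = 0.6041 / 31.80 = 0.01900 hr⁻¹
t½ = ln 2 / k = ln 2 / 0.01900 ≈ 36.5 hours

36.5 hours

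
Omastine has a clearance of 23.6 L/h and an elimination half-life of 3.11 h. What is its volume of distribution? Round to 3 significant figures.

106 L

k = ln 2 / t½ = ln 2 / 3.11 = 0.2229 h⁻¹
V = CL / k = 23.6 / 0.2229 ≈ 106 L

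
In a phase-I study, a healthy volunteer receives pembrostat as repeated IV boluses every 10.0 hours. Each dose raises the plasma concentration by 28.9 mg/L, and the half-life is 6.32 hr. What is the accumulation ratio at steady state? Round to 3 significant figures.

1.50

k = ln 2 / 6.32 = 0.1097 hr⁻¹
Fraction remaining after one interval: e^(−kτ) = e^(−0.1097 × 10.0) = 0.3340
R = 1 / (1 − 0.3340) = 1 / 0.6660 ≈ 1.50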